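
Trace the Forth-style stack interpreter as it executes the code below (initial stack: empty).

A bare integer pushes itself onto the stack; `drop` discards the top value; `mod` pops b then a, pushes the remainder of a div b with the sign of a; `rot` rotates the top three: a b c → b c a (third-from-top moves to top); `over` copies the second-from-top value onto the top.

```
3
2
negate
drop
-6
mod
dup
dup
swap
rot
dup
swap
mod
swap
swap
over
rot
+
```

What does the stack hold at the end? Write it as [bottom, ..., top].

3      : [3]
2      : [3, 2]
negate : [3, -2]
drop   : [3]
-6     : [3, -6]
mod    : [3]
dup    : [3, 3]
dup    : [3, 3, 3]
swap   : [3, 3, 3]
rot    : [3, 3, 3]
dup    : [3, 3, 3, 3]
swap   : [3, 3, 3, 3]
mod    : [3, 3, 0]
swap   : [3, 0, 3]
swap   : [3, 3, 0]
over   : [3, 3, 0, 3]
rot    : [3, 0, 3, 3]
+      : [3, 0, 6]

[3, 0, 6]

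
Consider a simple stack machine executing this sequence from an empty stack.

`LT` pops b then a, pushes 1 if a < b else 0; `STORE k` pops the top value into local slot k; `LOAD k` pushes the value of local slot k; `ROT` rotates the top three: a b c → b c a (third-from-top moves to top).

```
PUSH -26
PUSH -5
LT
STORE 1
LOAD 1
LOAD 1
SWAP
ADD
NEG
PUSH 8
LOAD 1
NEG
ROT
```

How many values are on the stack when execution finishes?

3

PUSH -26 -> -26
PUSH -5  -> -26 -5
LT       -> 1
STORE 1  -> (empty)
LOAD 1   -> 1
LOAD 1   -> 1 1
SWAP     -> 1 1
ADD      -> 2
NEG      -> -2
PUSH 8   -> -2 8
LOAD 1   -> -2 8 1
NEG      -> -2 8 -1
ROT      -> 8 -1 -2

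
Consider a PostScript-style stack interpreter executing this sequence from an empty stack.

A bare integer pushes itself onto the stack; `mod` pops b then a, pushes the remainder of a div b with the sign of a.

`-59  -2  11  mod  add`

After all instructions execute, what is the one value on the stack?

-59  [-59]
-2   [-59, -2]
11   [-59, -2, 11]
mod  [-59, -2]
add  [-61]

-61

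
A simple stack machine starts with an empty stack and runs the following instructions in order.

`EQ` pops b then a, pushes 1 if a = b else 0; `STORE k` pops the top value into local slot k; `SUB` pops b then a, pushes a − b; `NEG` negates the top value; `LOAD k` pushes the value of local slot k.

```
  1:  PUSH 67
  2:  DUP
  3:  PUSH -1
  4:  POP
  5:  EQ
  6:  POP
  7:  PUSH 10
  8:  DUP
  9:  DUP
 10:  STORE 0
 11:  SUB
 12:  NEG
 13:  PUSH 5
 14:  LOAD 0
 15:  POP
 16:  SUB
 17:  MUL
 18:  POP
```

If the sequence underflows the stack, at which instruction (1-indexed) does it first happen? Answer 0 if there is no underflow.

17

PUSH 67 : 67
DUP     : 67 67
PUSH -1 : 67 67 -1
POP     : 67 67
EQ      : 1
POP     : (empty)
PUSH 10 : 10
DUP     : 10 10
DUP     : 10 10 10
STORE 0 : 10 10
SUB     : 0
NEG     : 0
PUSH 5  : 0 5
LOAD 0  : 0 5 10
POP     : 0 5
SUB     : -5
MUL  — needs 2 operands, stack has 1 → underflow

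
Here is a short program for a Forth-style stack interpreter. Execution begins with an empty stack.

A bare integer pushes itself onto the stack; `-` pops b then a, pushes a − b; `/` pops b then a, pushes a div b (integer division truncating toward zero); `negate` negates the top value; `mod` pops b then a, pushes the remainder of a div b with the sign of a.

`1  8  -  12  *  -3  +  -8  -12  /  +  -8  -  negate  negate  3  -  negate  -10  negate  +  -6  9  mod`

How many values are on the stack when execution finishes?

1       1
8       1 8
-       -7
12      -7 12
*       -84
-3      -84 -3
+       -87
-8      -87 -8
-12     -87 -8 -12
/       -87 0
+       -87
-8      -87 -8
-       -79
negate  79
negate  -79
3       -79 3
-       -82
negate  82
-10     82 -10
negate  82 10
+       92
-6      92 -6
9       92 -6 9
mod     92 -6

2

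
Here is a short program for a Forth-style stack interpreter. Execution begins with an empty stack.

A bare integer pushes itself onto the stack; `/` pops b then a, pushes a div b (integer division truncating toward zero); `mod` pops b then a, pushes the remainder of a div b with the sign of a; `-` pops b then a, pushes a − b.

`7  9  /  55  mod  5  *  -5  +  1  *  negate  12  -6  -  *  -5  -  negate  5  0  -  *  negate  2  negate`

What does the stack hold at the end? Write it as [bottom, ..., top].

7       [7]
9       [7, 9]
/       [0]
55      [0, 55]
mod     [0]
5       [0, 5]
*       [0]
-5      [0, -5]
+       [-5]
1       [-5, 1]
*       [-5]
negate  [5]
12      [5, 12]
-6      [5, 12, -6]
-       [5, 18]
*       [90]
-5      [90, -5]
-       [95]
negate  [-95]
5       [-95, 5]
0       [-95, 5, 0]
-       [-95, 5]
*       [-475]
negate  [475]
2       [475, 2]
negate  [475, -2]

[475, -2]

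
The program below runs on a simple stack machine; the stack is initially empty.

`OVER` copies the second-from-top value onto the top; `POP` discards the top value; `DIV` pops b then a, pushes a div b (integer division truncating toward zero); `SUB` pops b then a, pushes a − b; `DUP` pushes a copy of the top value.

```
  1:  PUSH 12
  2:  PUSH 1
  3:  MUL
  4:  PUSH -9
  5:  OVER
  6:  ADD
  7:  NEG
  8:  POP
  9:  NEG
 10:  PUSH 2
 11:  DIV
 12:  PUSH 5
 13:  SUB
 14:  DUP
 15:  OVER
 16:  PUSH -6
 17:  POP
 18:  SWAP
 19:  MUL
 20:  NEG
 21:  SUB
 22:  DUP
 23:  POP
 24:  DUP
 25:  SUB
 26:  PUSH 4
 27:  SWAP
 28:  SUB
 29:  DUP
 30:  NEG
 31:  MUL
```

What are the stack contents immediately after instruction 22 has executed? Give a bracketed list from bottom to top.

PUSH 12  12
PUSH 1   12 1
MUL      12
PUSH -9  12 -9
OVER     12 -9 12
ADD      12 3
NEG      12 -3
POP      12
NEG      -12
PUSH 2   -12 2
DIV      -6
PUSH 5   -6 5
SUB      -11
DUP      -11 -11
OVER     -11 -11 -11
PUSH -6  -11 -11 -11 -6
POP      -11 -11 -11
SWAP     -11 -11 -11
MUL      -11 121
NEG      -11 -121
SUB      110
DUP      110 110

[110, 110]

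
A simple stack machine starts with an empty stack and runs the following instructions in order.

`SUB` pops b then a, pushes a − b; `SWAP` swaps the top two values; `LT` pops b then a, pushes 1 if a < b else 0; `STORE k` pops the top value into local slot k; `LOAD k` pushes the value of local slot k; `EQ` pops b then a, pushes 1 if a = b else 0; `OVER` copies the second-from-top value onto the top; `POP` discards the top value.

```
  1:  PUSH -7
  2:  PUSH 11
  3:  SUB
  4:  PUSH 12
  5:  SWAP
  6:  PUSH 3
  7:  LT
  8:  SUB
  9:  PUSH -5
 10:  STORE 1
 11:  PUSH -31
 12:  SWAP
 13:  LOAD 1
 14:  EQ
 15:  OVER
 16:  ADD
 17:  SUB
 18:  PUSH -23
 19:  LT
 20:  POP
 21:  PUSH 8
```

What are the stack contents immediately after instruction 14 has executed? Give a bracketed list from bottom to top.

[-31, 0]

PUSH -7  → -7
PUSH 11  → -7 11
SUB      → -18
PUSH 12  → -18 12
SWAP     → 12 -18
PUSH 3   → 12 -18 3
LT       → 12 1
SUB      → 11
PUSH -5  → 11 -5
STORE 1  → 11
PUSH -31 → 11 -31
SWAP     → -31 11
LOAD 1   → -31 11 -5
EQ       → -31 0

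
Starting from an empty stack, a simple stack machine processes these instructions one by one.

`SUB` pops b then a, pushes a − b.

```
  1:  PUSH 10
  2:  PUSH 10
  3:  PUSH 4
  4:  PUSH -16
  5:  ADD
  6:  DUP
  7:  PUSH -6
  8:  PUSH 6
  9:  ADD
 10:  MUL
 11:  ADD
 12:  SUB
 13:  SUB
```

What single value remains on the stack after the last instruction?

-12

PUSH 10  : 10
PUSH 10  : 10 10
PUSH 4   : 10 10 4
PUSH -16 : 10 10 4 -16
ADD      : 10 10 -12
DUP      : 10 10 -12 -12
PUSH -6  : 10 10 -12 -12 -6
PUSH 6   : 10 10 -12 -12 -6 6
ADD      : 10 10 -12 -12 0
MUL      : 10 10 -12 0
ADD      : 10 10 -12
SUB      : 10 22
SUB      : -12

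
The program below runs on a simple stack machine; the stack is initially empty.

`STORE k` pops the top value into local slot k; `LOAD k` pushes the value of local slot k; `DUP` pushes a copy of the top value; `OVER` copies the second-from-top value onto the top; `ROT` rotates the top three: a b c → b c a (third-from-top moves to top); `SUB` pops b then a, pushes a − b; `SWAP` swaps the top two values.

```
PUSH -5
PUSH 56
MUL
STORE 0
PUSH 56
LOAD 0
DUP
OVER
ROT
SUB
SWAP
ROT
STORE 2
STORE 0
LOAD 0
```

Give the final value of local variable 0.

PUSH -5  [-5]
PUSH 56  [-5, 56]
MUL      [-280]
STORE 0  []
PUSH 56  [56]
LOAD 0   [56, -280]
DUP      [56, -280, -280]
OVER     [56, -280, -280, -280]
ROT      [56, -280, -280, -280]
SUB      [56, -280, 0]
SWAP     [56, 0, -280]
ROT      [0, -280, 56]
STORE 2  [0, -280]
STORE 0  [0]
LOAD 0   [0, -280]

-280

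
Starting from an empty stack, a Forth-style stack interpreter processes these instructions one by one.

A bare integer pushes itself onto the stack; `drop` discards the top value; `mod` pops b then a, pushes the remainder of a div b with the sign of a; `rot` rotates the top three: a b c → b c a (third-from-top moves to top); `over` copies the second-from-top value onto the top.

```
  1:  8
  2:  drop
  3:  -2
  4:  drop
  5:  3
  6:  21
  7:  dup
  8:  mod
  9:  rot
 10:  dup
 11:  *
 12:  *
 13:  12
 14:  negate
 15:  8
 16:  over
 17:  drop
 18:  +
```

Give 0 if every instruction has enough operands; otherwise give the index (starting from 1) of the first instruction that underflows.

9

8     [8]
drop  []
-2    [-2]
drop  []
3     [3]
21    [3, 21]
dup   [3, 21, 21]
mod   [3, 0]
rot  — needs 3 operands, stack has 2 → underflow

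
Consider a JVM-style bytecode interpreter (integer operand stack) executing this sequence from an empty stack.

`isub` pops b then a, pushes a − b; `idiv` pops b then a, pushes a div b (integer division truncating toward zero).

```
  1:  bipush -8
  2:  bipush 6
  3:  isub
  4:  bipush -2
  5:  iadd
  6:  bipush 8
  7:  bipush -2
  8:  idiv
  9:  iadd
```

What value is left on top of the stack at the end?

bipush -8 : [-8]
bipush 6  : [-8, 6]
isub      : [-14]
bipush -2 : [-14, -2]
iadd      : [-16]
bipush 8  : [-16, 8]
bipush -2 : [-16, 8, -2]
idiv      : [-16, -4]
iadd      : [-20]

-20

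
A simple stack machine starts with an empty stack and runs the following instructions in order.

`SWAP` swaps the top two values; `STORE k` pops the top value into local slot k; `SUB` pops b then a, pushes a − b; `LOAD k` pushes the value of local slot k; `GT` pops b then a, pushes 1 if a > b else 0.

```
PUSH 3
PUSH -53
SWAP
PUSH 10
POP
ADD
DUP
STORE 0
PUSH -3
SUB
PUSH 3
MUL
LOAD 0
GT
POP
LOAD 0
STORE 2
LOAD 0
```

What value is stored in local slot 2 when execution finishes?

-50

PUSH 3    3
PUSH -53  3 -53
SWAP      -53 3
PUSH 10   -53 3 10
POP       -53 3
ADD       -50
DUP       -50 -50
STORE 0   -50
PUSH -3   -50 -3
SUB       -47
PUSH 3    -47 3
MUL       -141
LOAD 0    -141 -50
GT        0
POP       (empty)
LOAD 0    -50
STORE 2   (empty)
LOAD 0    -50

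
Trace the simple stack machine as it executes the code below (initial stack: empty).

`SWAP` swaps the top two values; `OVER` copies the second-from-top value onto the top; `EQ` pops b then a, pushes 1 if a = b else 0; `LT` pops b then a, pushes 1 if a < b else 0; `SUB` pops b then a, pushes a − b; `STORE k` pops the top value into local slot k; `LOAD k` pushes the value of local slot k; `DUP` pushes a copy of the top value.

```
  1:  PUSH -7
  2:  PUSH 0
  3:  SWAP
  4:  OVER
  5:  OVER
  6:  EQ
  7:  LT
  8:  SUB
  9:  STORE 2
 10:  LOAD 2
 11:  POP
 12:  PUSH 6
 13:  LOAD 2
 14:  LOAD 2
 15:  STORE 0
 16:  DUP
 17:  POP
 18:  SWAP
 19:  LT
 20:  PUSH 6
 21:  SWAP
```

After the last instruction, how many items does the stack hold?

PUSH -7 -> -7
PUSH 0  -> -7 0
SWAP    -> 0 -7
OVER    -> 0 -7 0
OVER    -> 0 -7 0 -7
EQ      -> 0 -7 0
LT      -> 0 1
SUB     -> -1
STORE 2 -> (empty)
LOAD 2  -> -1
POP     -> (empty)
PUSH 6  -> 6
LOAD 2  -> 6 -1
LOAD 2  -> 6 -1 -1
STORE 0 -> 6 -1
DUP     -> 6 -1 -1
POP     -> 6 -1
SWAP    -> -1 6
LT      -> 1
PUSH 6  -> 1 6
SWAP    -> 6 1

2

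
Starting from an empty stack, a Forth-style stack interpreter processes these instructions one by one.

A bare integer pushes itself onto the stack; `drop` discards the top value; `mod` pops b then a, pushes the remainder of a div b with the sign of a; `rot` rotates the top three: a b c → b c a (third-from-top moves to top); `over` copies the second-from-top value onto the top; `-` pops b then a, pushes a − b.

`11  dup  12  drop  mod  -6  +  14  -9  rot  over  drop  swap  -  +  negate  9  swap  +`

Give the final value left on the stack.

-8

11     : 11
dup    : 11 11
12     : 11 11 12
drop   : 11 11
mod    : 0
-6     : 0 -6
+      : -6
14     : -6 14
-9     : -6 14 -9
rot    : 14 -9 -6
over   : 14 -9 -6 -9
drop   : 14 -9 -6
swap   : 14 -6 -9
-      : 14 3
+      : 17
negate : -17
9      : -17 9
swap   : 9 -17
+      : -8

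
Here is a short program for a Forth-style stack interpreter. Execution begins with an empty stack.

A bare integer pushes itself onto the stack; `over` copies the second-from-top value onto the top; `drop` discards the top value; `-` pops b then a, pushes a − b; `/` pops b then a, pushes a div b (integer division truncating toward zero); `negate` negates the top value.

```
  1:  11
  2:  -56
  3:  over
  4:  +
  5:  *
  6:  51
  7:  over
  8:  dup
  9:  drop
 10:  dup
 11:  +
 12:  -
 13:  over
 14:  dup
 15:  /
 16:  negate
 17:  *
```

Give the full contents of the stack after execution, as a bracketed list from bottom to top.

11     -> [11]
-56    -> [11, -56]
over   -> [11, -56, 11]
+      -> [11, -45]
*      -> [-495]
51     -> [-495, 51]
over   -> [-495, 51, -495]
dup    -> [-495, 51, -495, -495]
drop   -> [-495, 51, -495]
dup    -> [-495, 51, -495, -495]
+      -> [-495, 51, -990]
-      -> [-495, 1041]
over   -> [-495, 1041, -495]
dup    -> [-495, 1041, -495, -495]
/      -> [-495, 1041, 1]
negate -> [-495, 1041, -1]
*      -> [-495, -1041]

[-495, -1041]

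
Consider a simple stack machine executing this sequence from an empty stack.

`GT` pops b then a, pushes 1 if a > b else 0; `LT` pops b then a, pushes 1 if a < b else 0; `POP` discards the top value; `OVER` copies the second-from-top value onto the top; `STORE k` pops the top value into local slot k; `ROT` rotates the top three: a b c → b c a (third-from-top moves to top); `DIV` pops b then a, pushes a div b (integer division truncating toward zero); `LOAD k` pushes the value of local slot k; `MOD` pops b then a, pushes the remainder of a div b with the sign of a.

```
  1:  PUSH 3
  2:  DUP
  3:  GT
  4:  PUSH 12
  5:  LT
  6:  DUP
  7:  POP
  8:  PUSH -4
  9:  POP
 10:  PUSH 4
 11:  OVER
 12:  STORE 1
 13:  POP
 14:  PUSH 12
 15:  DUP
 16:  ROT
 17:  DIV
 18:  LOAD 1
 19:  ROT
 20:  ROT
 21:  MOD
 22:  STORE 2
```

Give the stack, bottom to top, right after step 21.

PUSH 3  : 3
DUP     : 3 3
GT      : 0
PUSH 12 : 0 12
LT      : 1
DUP     : 1 1
POP     : 1
PUSH -4 : 1 -4
POP     : 1
PUSH 4  : 1 4
OVER    : 1 4 1
STORE 1 : 1 4
POP     : 1
PUSH 12 : 1 12
DUP     : 1 12 12
ROT     : 12 12 1
DIV     : 12 12
LOAD 1  : 12 12 1
ROT     : 12 1 12
ROT     : 1 12 12
MOD     : 1 0

[1, 0]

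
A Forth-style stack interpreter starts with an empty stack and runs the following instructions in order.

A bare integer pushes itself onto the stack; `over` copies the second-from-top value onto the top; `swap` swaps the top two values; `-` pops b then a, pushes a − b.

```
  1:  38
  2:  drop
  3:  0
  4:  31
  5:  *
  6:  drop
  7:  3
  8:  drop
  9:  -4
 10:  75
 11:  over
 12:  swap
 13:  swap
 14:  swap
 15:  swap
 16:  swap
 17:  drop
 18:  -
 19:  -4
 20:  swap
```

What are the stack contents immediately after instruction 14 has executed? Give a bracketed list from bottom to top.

38   : 38
drop : (empty)
0    : 0
31   : 0 31
*    : 0
drop : (empty)
3    : 3
drop : (empty)
-4   : -4
75   : -4 75
over : -4 75 -4
swap : -4 -4 75
swap : -4 75 -4
swap : -4 -4 75

[-4, -4, 75]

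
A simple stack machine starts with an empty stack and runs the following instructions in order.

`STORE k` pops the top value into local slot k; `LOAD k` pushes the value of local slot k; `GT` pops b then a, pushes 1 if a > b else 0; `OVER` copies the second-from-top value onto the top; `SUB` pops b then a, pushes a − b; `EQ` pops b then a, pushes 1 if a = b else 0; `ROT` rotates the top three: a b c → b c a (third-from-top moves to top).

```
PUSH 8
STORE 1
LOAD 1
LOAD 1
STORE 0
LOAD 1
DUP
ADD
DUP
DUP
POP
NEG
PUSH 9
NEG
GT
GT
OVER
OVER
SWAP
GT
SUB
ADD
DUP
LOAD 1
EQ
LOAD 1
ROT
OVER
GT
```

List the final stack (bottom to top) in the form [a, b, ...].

PUSH 8  -> 8
STORE 1 -> (empty)
LOAD 1  -> 8
LOAD 1  -> 8 8
STORE 0 -> 8
LOAD 1  -> 8 8
DUP     -> 8 8 8
ADD     -> 8 16
DUP     -> 8 16 16
DUP     -> 8 16 16 16
POP     -> 8 16 16
NEG     -> 8 16 -16
PUSH 9  -> 8 16 -16 9
NEG     -> 8 16 -16 -9
GT      -> 8 16 0
GT      -> 8 1
OVER    -> 8 1 8
OVER    -> 8 1 8 1
SWAP    -> 8 1 1 8
GT      -> 8 1 0
SUB     -> 8 1
ADD     -> 9
DUP     -> 9 9
LOAD 1  -> 9 9 8
EQ      -> 9 0
LOAD 1  -> 9 0 8
ROT     -> 0 8 9
OVER    -> 0 8 9 8
GT      -> 0 8 1

[0, 8, 1]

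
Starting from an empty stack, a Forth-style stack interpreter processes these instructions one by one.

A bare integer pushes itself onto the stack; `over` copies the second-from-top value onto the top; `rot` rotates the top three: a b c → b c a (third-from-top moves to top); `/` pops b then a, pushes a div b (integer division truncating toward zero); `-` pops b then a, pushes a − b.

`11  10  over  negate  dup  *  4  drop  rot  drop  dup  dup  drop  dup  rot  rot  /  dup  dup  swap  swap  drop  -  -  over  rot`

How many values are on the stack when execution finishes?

11     : [11]
10     : [11, 10]
over   : [11, 10, 11]
negate : [11, 10, -11]
dup    : [11, 10, -11, -11]
*      : [11, 10, 121]
4      : [11, 10, 121, 4]
drop   : [11, 10, 121]
rot    : [10, 121, 11]
drop   : [10, 121]
dup    : [10, 121, 121]
dup    : [10, 121, 121, 121]
drop   : [10, 121, 121]
dup    : [10, 121, 121, 121]
rot    : [10, 121, 121, 121]
rot    : [10, 121, 121, 121]
/      : [10, 121, 1]
dup    : [10, 121, 1, 1]
dup    : [10, 121, 1, 1, 1]
swap   : [10, 121, 1, 1, 1]
swap   : [10, 121, 1, 1, 1]
drop   : [10, 121, 1, 1]
-      : [10, 121, 0]
-      : [10, 121]
over   : [10, 121, 10]
rot    : [121, 10, 10]

3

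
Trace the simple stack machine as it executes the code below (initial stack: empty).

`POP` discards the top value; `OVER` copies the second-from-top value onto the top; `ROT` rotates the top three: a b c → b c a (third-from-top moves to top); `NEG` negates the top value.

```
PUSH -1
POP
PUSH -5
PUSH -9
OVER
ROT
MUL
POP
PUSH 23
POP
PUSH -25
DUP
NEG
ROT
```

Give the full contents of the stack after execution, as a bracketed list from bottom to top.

PUSH -1   -1
POP       (empty)
PUSH -5   -5
PUSH -9   -5 -9
OVER      -5 -9 -5
ROT       -9 -5 -5
MUL       -9 25
POP       -9
PUSH 23   -9 23
POP       -9
PUSH -25  -9 -25
DUP       -9 -25 -25
NEG       -9 -25 25
ROT       -25 25 -9

[-25, 25, -9]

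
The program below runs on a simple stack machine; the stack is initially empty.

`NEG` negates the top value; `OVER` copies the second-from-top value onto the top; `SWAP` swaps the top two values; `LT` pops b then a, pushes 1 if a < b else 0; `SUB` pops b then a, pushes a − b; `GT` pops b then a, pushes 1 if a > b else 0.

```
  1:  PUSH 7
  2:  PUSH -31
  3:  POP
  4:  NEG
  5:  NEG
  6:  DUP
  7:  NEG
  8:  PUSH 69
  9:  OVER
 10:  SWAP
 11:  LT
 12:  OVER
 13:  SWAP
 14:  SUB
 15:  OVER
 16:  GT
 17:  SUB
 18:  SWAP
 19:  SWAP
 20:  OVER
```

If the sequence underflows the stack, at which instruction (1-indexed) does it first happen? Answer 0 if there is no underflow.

PUSH 7    [7]
PUSH -31  [7, -31]
POP       [7]
NEG       [-7]
NEG       [7]
DUP       [7, 7]
NEG       [7, -7]
PUSH 69   [7, -7, 69]
OVER      [7, -7, 69, -7]
SWAP      [7, -7, -7, 69]
LT        [7, -7, 1]
OVER      [7, -7, 1, -7]
SWAP      [7, -7, -7, 1]
SUB       [7, -7, -8]
OVER      [7, -7, -8, -7]
GT        [7, -7, 0]
SUB       [7, -7]
SWAP      [-7, 7]
SWAP      [7, -7]
OVER      [7, -7, 7]

0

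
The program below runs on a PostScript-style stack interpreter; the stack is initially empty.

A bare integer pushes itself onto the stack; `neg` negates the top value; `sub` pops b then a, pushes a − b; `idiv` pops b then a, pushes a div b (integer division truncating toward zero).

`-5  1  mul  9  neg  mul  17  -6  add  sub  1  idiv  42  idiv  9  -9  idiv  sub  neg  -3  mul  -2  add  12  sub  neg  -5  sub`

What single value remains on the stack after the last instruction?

16

-5   -> -5
1    -> -5 1
mul  -> -5
9    -> -5 9
neg  -> -5 -9
mul  -> 45
17   -> 45 17
-6   -> 45 17 -6
add  -> 45 11
sub  -> 34
1    -> 34 1
idiv -> 34
42   -> 34 42
idiv -> 0
9    -> 0 9
-9   -> 0 9 -9
idiv -> 0 -1
sub  -> 1
neg  -> -1
-3   -> -1 -3
mul  -> 3
-2   -> 3 -2
add  -> 1
12   -> 1 12
sub  -> -11
neg  -> 11
-5   -> 11 -5
sub  -> 16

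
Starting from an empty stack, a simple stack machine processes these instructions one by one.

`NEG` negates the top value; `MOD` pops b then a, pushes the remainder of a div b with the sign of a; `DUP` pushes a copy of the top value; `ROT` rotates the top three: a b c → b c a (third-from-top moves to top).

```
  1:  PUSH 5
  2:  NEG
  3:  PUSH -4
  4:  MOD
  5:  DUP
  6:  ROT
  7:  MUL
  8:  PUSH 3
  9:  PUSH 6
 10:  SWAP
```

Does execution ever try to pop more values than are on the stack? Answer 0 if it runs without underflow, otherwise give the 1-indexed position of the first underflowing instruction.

PUSH 5  : [5]
NEG     : [-5]
PUSH -4 : [-5, -4]
MOD     : [-1]
DUP     : [-1, -1]
ROT  — needs 3 operands, stack has 2 → underflow

6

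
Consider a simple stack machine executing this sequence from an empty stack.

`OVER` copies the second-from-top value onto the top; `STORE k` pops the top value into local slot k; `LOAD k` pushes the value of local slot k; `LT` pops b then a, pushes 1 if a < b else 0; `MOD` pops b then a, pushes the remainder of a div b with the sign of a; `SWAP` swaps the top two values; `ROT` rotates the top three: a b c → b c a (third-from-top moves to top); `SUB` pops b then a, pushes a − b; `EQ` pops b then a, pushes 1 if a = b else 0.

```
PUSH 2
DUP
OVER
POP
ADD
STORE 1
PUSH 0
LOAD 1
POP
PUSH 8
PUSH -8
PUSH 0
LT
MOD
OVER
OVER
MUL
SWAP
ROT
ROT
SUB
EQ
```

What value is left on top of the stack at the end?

PUSH 2  → 2
DUP     → 2 2
OVER    → 2 2 2
POP     → 2 2
ADD     → 4
STORE 1 → (empty)
PUSH 0  → 0
LOAD 1  → 0 4
POP     → 0
PUSH 8  → 0 8
PUSH -8 → 0 8 -8
PUSH 0  → 0 8 -8 0
LT      → 0 8 1
MOD     → 0 0
OVER    → 0 0 0
OVER    → 0 0 0 0
MUL     → 0 0 0
SWAP    → 0 0 0
ROT     → 0 0 0
ROT     → 0 0 0
SUB     → 0 0
EQ      → 1

1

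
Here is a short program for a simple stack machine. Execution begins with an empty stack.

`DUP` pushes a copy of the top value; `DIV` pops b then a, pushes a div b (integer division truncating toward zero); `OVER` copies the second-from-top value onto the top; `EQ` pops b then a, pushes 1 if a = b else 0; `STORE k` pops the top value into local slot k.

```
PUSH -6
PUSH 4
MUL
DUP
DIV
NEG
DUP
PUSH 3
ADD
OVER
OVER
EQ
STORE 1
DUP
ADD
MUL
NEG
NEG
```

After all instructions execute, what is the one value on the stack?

PUSH -6 → -6
PUSH 4  → -6 4
MUL     → -24
DUP     → -24 -24
DIV     → 1
NEG     → -1
DUP     → -1 -1
PUSH 3  → -1 -1 3
ADD     → -1 2
OVER    → -1 2 -1
OVER    → -1 2 -1 2
EQ      → -1 2 0
STORE 1 → -1 2
DUP     → -1 2 2
ADD     → -1 4
MUL     → -4
NEG     → 4
NEG     → -4

-4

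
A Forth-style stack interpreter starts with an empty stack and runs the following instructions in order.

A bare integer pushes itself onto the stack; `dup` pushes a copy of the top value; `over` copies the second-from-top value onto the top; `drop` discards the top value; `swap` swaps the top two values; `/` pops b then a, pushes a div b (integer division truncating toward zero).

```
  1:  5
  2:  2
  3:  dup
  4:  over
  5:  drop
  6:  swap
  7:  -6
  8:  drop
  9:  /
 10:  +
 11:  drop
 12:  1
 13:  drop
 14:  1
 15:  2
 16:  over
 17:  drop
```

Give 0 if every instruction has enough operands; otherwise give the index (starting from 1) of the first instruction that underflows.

5    : [5]
2    : [5, 2]
dup  : [5, 2, 2]
over : [5, 2, 2, 2]
drop : [5, 2, 2]
swap : [5, 2, 2]
-6   : [5, 2, 2, -6]
drop : [5, 2, 2]
/    : [5, 1]
+    : [6]
drop : []
1    : [1]
drop : []
1    : [1]
2    : [1, 2]
over : [1, 2, 1]
drop : [1, 2]

0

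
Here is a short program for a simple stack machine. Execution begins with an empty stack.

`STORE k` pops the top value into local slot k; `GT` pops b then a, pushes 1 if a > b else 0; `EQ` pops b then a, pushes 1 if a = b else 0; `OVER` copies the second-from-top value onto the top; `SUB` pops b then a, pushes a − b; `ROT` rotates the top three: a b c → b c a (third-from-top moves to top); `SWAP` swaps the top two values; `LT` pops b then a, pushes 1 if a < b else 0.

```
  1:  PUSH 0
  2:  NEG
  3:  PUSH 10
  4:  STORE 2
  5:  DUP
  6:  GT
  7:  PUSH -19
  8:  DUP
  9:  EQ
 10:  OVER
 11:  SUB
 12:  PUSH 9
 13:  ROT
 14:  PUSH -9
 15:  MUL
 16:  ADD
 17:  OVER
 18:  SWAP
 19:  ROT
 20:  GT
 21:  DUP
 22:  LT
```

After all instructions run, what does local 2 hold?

PUSH 0   -> [0]
NEG      -> [0]
PUSH 10  -> [0, 10]
STORE 2  -> [0]
DUP      -> [0, 0]
GT       -> [0]
PUSH -19 -> [0, -19]
DUP      -> [0, -19, -19]
EQ       -> [0, 1]
OVER     -> [0, 1, 0]
SUB      -> [0, 1]
PUSH 9   -> [0, 1, 9]
ROT      -> [1, 9, 0]
PUSH -9  -> [1, 9, 0, -9]
MUL      -> [1, 9, 0]
ADD      -> [1, 9]
OVER     -> [1, 9, 1]
SWAP     -> [1, 1, 9]
ROT      -> [1, 9, 1]
GT       -> [1, 1]
DUP      -> [1, 1, 1]
LT       -> [1, 0]

10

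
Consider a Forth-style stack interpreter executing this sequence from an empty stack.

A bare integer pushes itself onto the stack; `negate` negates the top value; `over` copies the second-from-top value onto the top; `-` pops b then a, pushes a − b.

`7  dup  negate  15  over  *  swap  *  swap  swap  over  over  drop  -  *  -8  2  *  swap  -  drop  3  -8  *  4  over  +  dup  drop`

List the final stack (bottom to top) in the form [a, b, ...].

7      : 7
dup    : 7 7
negate : 7 -7
15     : 7 -7 15
over   : 7 -7 15 -7
*      : 7 -7 -105
swap   : 7 -105 -7
*      : 7 735
swap   : 735 7
swap   : 7 735
over   : 7 735 7
over   : 7 735 7 735
drop   : 7 735 7
-      : 7 728
*      : 5096
-8     : 5096 -8
2      : 5096 -8 2
*      : 5096 -16
swap   : -16 5096
-      : -5112
drop   : (empty)
3      : 3
-8     : 3 -8
*      : -24
4      : -24 4
over   : -24 4 -24
+      : -24 -20
dup    : -24 -20 -20
drop   : -24 -20

[-24, -20]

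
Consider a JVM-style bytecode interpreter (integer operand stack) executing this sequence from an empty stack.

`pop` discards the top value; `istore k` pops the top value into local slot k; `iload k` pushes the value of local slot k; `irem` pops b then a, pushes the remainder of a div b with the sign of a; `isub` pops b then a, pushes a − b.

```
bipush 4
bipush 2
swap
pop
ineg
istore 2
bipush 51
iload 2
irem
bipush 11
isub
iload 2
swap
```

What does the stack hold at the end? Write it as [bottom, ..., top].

[-2, -10]

bipush 4  -> 4
bipush 2  -> 4 2
swap      -> 2 4
pop       -> 2
ineg      -> -2
istore 2  -> (empty)
bipush 51 -> 51
iload 2   -> 51 -2
irem      -> 1
bipush 11 -> 1 11
isub      -> -10
iload 2   -> -10 -2
swap      -> -2 -10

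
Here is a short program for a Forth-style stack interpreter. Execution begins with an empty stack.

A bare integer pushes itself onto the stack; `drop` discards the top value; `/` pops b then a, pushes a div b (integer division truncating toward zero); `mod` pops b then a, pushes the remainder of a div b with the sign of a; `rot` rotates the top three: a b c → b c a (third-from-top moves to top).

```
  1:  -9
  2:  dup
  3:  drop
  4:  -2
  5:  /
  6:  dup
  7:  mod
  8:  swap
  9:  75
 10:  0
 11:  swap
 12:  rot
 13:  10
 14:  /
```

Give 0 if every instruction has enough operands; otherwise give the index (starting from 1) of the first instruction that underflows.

8

-9   → -9
dup  → -9 -9
drop → -9
-2   → -9 -2
/    → 4
dup  → 4 4
mod  → 0
swap  — needs 2 operands, stack has 1 → underflow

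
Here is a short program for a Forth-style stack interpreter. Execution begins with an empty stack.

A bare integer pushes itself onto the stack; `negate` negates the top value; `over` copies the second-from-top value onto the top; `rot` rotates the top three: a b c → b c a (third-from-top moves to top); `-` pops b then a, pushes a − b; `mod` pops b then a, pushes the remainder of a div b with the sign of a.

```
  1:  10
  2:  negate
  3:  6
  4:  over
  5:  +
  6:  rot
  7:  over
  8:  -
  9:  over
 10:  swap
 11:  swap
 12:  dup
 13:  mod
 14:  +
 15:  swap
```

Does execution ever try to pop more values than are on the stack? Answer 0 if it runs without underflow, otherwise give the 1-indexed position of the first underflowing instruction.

6

10      10
negate  -10
6       -10 6
over    -10 6 -10
+       -10 -4
rot  — needs 3 operands, stack has 2 → underflow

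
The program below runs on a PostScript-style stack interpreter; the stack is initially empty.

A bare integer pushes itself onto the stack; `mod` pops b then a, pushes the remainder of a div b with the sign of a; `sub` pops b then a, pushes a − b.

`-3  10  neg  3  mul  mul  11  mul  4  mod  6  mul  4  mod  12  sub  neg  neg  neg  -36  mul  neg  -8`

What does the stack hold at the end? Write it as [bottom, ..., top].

-3  : [-3]
10  : [-3, 10]
neg : [-3, -10]
3   : [-3, -10, 3]
mul : [-3, -30]
mul : [90]
11  : [90, 11]
mul : [990]
4   : [990, 4]
mod : [2]
6   : [2, 6]
mul : [12]
4   : [12, 4]
mod : [0]
12  : [0, 12]
sub : [-12]
neg : [12]
neg : [-12]
neg : [12]
-36 : [12, -36]
mul : [-432]
neg : [432]
-8  : [432, -8]

[432, -8]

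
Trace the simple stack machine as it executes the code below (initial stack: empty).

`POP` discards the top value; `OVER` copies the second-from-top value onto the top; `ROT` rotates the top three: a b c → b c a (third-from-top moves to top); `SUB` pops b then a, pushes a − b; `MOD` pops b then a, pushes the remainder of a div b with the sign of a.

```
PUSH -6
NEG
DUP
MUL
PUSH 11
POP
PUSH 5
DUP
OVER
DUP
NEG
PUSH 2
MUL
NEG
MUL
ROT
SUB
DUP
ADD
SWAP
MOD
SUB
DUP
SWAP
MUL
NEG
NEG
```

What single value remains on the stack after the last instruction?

PUSH -6  [-6]
NEG      [6]
DUP      [6, 6]
MUL      [36]
PUSH 11  [36, 11]
POP      [36]
PUSH 5   [36, 5]
DUP      [36, 5, 5]
OVER     [36, 5, 5, 5]
DUP      [36, 5, 5, 5, 5]
NEG      [36, 5, 5, 5, -5]
PUSH 2   [36, 5, 5, 5, -5, 2]
MUL      [36, 5, 5, 5, -10]
NEG      [36, 5, 5, 5, 10]
MUL      [36, 5, 5, 50]
ROT      [36, 5, 50, 5]
SUB      [36, 5, 45]
DUP      [36, 5, 45, 45]
ADD      [36, 5, 90]
SWAP     [36, 90, 5]
MOD      [36, 0]
SUB      [36]
DUP      [36, 36]
SWAP     [36, 36]
MUL      [1296]
NEG      [-1296]
NEG      [1296]

1296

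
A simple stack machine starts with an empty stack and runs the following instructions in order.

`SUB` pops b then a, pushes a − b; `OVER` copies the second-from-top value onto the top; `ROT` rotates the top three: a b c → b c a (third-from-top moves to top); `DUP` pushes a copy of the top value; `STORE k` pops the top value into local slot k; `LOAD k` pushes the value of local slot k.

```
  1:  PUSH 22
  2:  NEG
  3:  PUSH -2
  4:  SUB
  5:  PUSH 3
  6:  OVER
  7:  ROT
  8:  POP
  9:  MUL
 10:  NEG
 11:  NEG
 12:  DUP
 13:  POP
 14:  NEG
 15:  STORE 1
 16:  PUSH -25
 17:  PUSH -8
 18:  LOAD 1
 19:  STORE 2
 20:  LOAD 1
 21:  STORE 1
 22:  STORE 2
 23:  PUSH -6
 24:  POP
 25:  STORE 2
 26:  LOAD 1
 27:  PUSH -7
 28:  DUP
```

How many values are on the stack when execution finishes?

3

PUSH 22  : 22
NEG      : -22
PUSH -2  : -22 -2
SUB      : -20
PUSH 3   : -20 3
OVER     : -20 3 -20
ROT      : 3 -20 -20
POP      : 3 -20
MUL      : -60
NEG      : 60
NEG      : -60
DUP      : -60 -60
POP      : -60
NEG      : 60
STORE 1  : (empty)
PUSH -25 : -25
PUSH -8  : -25 -8
LOAD 1   : -25 -8 60
STORE 2  : -25 -8
LOAD 1   : -25 -8 60
STORE 1  : -25 -8
STORE 2  : -25
PUSH -6  : -25 -6
POP      : -25
STORE 2  : (empty)
LOAD 1   : 60
PUSH -7  : 60 -7
DUP      : 60 -7 -7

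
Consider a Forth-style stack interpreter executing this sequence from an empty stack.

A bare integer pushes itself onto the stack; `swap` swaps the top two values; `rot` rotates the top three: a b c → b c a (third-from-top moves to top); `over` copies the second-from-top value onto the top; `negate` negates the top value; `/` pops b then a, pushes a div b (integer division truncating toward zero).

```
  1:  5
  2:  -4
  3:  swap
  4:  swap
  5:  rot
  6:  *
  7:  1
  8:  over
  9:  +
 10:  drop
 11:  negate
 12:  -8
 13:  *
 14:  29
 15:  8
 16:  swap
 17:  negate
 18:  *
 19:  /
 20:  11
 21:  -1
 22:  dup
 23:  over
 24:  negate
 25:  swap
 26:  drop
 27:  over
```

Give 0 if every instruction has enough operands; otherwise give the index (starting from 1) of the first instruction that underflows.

5     5
-4    5 -4
swap  -4 5
swap  5 -4
rot  — needs 3 operands, stack has 2 → underflow

5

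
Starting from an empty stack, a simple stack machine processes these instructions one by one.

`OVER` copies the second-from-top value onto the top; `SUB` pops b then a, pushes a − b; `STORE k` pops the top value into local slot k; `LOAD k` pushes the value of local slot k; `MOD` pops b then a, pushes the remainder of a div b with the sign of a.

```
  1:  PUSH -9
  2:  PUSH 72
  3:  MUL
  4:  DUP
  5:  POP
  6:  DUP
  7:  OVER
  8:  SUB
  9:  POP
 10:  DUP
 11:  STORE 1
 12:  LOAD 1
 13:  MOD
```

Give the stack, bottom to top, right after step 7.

PUSH -9 → -9
PUSH 72 → -9 72
MUL     → -648
DUP     → -648 -648
POP     → -648
DUP     → -648 -648
OVER    → -648 -648 -648

[-648, -648, -648]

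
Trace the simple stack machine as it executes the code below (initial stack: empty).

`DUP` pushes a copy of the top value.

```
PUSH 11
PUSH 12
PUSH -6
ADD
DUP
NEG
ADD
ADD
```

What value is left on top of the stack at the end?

PUSH 11 : 11
PUSH 12 : 11 12
PUSH -6 : 11 12 -6
ADD     : 11 6
DUP     : 11 6 6
NEG     : 11 6 -6
ADD     : 11 0
ADD     : 11

11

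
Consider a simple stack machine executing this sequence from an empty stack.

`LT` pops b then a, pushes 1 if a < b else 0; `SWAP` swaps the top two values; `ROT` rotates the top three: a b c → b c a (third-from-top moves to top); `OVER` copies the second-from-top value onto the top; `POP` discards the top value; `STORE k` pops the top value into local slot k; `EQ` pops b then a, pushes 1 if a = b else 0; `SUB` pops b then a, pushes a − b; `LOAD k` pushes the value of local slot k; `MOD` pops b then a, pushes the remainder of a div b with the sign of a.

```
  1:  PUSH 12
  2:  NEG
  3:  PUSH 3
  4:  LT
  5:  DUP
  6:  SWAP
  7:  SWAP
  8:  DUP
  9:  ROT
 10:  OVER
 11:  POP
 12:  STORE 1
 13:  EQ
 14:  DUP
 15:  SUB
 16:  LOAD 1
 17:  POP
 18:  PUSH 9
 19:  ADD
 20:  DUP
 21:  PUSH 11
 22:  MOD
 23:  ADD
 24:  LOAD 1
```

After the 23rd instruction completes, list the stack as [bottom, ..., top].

PUSH 12 → 12
NEG     → -12
PUSH 3  → -12 3
LT      → 1
DUP     → 1 1
SWAP    → 1 1
SWAP    → 1 1
DUP     → 1 1 1
ROT     → 1 1 1
OVER    → 1 1 1 1
POP     → 1 1 1
STORE 1 → 1 1
EQ      → 1
DUP     → 1 1
SUB     → 0
LOAD 1  → 0 1
POP     → 0
PUSH 9  → 0 9
ADD     → 9
DUP     → 9 9
PUSH 11 → 9 9 11
MOD     → 9 9
ADD     → 18

[18]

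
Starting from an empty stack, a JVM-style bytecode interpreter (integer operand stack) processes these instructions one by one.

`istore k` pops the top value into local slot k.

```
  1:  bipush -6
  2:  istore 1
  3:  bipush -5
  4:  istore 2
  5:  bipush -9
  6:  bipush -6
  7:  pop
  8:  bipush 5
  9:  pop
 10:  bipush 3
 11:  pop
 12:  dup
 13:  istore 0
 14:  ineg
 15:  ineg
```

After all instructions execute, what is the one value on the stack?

-9

bipush -6  -6
istore 1   (empty)
bipush -5  -5
istore 2   (empty)
bipush -9  -9
bipush -6  -9 -6
pop        -9
bipush 5   -9 5
pop        -9
bipush 3   -9 3
pop        -9
dup        -9 -9
istore 0   -9
ineg       9
ineg       -9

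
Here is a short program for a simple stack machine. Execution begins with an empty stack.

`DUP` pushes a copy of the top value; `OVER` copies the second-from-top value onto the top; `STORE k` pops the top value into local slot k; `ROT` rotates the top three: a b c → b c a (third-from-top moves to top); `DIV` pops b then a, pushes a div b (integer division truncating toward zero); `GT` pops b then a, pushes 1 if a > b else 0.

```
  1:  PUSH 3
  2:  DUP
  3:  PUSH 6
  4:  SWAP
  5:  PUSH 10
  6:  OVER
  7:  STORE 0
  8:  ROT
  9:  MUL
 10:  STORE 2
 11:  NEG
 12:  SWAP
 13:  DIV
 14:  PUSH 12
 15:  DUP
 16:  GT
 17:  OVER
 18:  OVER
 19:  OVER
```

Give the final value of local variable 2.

60

PUSH 3  -> 3
DUP     -> 3 3
PUSH 6  -> 3 3 6
SWAP    -> 3 6 3
PUSH 10 -> 3 6 3 10
OVER    -> 3 6 3 10 3
STORE 0 -> 3 6 3 10
ROT     -> 3 3 10 6
MUL     -> 3 3 60
STORE 2 -> 3 3
NEG     -> 3 -3
SWAP    -> -3 3
DIV     -> -1
PUSH 12 -> -1 12
DUP     -> -1 12 12
GT      -> -1 0
OVER    -> -1 0 -1
OVER    -> -1 0 -1 0
OVER    -> -1 0 -1 0 -1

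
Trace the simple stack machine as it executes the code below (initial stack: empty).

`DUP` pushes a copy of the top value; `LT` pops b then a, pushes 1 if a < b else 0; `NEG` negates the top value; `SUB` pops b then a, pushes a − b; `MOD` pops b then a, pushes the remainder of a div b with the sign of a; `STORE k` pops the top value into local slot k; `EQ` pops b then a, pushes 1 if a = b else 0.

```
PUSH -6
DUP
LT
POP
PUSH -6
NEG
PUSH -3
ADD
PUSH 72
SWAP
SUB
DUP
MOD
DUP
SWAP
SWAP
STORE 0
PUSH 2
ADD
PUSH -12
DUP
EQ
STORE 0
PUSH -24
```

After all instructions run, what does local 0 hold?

PUSH -6  -> -6
DUP      -> -6 -6
LT       -> 0
POP      -> (empty)
PUSH -6  -> -6
NEG      -> 6
PUSH -3  -> 6 -3
ADD      -> 3
PUSH 72  -> 3 72
SWAP     -> 72 3
SUB      -> 69
DUP      -> 69 69
MOD      -> 0
DUP      -> 0 0
SWAP     -> 0 0
SWAP     -> 0 0
STORE 0  -> 0
PUSH 2   -> 0 2
ADD      -> 2
PUSH -12 -> 2 -12
DUP      -> 2 -12 -12
EQ       -> 2 1
STORE 0  -> 2
PUSH -24 -> 2 -24

1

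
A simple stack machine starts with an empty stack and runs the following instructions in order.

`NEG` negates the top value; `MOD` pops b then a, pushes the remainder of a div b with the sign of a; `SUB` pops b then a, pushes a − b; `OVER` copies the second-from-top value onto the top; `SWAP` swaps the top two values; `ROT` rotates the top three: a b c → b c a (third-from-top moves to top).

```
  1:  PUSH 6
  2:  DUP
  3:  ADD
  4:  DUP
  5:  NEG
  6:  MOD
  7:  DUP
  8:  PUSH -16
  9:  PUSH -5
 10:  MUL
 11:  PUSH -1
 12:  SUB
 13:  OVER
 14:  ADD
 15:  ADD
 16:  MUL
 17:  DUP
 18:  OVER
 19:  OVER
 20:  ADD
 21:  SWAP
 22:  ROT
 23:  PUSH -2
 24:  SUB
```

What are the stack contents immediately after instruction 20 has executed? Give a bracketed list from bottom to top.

[0, 0, 0]

PUSH 6   -> 6
DUP      -> 6 6
ADD      -> 12
DUP      -> 12 12
NEG      -> 12 -12
MOD      -> 0
DUP      -> 0 0
PUSH -16 -> 0 0 -16
PUSH -5  -> 0 0 -16 -5
MUL      -> 0 0 80
PUSH -1  -> 0 0 80 -1
SUB      -> 0 0 81
OVER     -> 0 0 81 0
ADD      -> 0 0 81
ADD      -> 0 81
MUL      -> 0
DUP      -> 0 0
OVER     -> 0 0 0
OVER     -> 0 0 0 0
ADD      -> 0 0 0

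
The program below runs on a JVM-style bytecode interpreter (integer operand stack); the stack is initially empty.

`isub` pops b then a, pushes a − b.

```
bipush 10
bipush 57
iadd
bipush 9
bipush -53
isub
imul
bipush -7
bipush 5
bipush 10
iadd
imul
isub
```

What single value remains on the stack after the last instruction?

bipush 10  → [10]
bipush 57  → [10, 57]
iadd       → [67]
bipush 9   → [67, 9]
bipush -53 → [67, 9, -53]
isub       → [67, 62]
imul       → [4154]
bipush -7  → [4154, -7]
bipush 5   → [4154, -7, 5]
bipush 10  → [4154, -7, 5, 10]
iadd       → [4154, -7, 15]
imul       → [4154, -105]
isub       → [4259]

4259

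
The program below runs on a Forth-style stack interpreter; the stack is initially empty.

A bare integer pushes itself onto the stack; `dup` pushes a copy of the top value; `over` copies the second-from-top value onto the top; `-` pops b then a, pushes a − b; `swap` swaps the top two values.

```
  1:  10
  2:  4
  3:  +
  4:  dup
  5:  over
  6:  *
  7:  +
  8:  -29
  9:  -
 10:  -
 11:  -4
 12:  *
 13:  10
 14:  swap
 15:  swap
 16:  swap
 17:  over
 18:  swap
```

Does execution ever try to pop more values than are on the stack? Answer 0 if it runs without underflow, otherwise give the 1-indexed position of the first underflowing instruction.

10

10   -> [10]
4    -> [10, 4]
+    -> [14]
dup  -> [14, 14]
over -> [14, 14, 14]
*    -> [14, 196]
+    -> [210]
-29  -> [210, -29]
-    -> [239]
-  — needs 2 operands, stack has 1 → underflow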